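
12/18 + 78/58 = 175/87 = 2.01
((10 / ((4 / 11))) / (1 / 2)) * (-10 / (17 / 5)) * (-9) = 24750/17 = 1455.88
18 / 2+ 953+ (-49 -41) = 872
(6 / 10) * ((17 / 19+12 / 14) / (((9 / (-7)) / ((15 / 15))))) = -233/285 = -0.82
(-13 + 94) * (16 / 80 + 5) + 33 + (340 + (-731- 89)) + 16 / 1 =-49/5 = -9.80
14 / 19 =0.74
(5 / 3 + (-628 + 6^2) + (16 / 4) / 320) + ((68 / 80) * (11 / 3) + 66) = -125089/240 = -521.20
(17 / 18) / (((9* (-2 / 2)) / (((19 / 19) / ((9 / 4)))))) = -34/729 = -0.05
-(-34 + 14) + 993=1013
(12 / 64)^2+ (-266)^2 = 18113545/256 = 70756.04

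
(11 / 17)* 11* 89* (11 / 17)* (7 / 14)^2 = 118459/1156 = 102.47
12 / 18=2/3 = 0.67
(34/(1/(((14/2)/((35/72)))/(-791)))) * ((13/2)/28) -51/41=-1575033/1135085 = -1.39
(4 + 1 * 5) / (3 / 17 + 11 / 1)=153/190 = 0.81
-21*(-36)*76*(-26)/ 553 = -213408/79 = -2701.37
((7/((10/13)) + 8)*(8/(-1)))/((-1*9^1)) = 15.20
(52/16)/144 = 0.02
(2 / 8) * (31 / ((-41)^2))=31/6724 = 0.00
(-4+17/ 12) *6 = -31/2 = -15.50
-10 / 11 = -0.91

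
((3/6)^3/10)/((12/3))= 1/320 = 0.00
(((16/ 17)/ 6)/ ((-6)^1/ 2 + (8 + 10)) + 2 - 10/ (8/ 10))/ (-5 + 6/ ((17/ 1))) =16049/7110 = 2.26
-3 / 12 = -0.25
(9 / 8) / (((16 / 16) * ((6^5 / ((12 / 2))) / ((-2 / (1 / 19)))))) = -19/576 = -0.03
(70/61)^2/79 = 0.02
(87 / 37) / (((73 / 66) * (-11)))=-522/2701 = -0.19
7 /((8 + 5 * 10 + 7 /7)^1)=0.12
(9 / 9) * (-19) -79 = -98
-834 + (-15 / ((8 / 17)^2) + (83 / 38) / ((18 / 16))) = -9847333/10944 = -899.79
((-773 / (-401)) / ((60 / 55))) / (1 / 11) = 93533/4812 = 19.44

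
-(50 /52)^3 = -15625/17576 = -0.89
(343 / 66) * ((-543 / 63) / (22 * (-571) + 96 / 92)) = 203987/57202596 = 0.00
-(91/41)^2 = -8281/1681 = -4.93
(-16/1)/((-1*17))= 16/17 = 0.94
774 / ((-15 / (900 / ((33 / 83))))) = -1284840/11 = -116803.64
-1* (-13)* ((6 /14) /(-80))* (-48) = 117/35 = 3.34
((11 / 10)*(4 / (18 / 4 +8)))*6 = 264/125 = 2.11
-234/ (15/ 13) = -1014/5 = -202.80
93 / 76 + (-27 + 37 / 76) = -961/38 = -25.29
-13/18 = -0.72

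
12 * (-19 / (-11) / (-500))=-57/1375 = -0.04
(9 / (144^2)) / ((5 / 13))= 13/11520 = 0.00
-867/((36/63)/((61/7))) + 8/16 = -52885/4 = -13221.25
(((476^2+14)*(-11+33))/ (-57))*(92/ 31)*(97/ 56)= -264797390/589 = -449571.12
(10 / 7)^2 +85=4265/49 = 87.04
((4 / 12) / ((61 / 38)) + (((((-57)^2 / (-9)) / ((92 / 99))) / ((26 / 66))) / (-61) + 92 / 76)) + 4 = 89756503/4158492 = 21.58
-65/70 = -13/14 = -0.93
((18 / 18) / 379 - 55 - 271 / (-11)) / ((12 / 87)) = -3670675/16676 = -220.12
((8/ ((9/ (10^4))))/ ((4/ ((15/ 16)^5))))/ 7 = 52734375/229376 = 229.90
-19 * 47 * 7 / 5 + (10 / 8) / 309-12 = -7800371/6180 = -1262.20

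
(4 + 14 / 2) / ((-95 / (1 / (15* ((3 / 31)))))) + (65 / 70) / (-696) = -1126093/13885200 = -0.08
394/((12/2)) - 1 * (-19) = 254/3 = 84.67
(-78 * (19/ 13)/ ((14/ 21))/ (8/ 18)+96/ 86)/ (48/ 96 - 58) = 13197/1978 = 6.67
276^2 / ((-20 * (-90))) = 1058/25 = 42.32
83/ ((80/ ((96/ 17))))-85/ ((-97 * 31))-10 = -1051239/255595 = -4.11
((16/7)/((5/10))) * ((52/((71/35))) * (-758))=-6306560/71 = -88824.79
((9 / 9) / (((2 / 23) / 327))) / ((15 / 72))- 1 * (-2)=90262/5 = 18052.40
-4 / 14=-0.29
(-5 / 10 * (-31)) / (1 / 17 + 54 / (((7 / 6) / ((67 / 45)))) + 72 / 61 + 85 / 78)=43880655/201690157 = 0.22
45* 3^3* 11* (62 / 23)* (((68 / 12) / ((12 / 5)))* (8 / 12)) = 1304325/23 = 56709.78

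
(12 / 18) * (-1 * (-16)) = 32/3 = 10.67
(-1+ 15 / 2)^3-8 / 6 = 6559/24 = 273.29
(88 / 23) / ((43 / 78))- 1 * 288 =-277968/989 = -281.06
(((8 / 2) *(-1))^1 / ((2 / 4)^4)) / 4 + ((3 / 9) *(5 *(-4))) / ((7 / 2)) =-376/21 = -17.90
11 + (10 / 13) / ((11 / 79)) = 2363/143 = 16.52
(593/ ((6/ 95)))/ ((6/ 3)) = 56335/12 = 4694.58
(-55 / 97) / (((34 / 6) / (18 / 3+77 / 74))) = -85965/122026 = -0.70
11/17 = 0.65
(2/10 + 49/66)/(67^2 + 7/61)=18971/90365880 = 0.00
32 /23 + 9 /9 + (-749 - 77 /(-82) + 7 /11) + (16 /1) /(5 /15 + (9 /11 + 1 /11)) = -15189293/20746 = -732.16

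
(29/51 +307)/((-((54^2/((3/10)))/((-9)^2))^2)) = -7843/367200 = -0.02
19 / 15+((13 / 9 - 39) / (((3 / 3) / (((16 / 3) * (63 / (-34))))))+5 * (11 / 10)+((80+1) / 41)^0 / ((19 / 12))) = 3668009/9690 = 378.54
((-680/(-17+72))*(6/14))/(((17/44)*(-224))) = 0.06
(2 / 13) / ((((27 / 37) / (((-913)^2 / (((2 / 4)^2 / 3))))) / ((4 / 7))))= 1205061.90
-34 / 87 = -0.39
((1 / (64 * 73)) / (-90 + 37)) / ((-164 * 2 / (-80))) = -5/5076128 = 0.00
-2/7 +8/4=12/7 = 1.71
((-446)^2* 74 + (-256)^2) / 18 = 2464220/3 = 821406.67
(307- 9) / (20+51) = 298/71 = 4.20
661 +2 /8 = 2645/4 = 661.25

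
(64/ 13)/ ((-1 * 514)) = -0.01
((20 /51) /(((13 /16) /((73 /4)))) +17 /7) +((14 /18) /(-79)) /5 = 61788106/5499585 = 11.24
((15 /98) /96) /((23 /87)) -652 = -47027021/72128 = -651.99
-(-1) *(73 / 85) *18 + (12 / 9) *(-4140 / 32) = -26697/170 = -157.04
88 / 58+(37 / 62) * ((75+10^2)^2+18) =32882667/1798 = 18288.47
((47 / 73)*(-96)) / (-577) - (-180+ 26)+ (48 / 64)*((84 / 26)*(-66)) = -3184661/547573 = -5.82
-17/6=-2.83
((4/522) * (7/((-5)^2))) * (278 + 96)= 5236/6525 = 0.80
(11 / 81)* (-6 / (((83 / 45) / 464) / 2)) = -102080/249 = -409.96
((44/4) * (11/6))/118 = 121/708 = 0.17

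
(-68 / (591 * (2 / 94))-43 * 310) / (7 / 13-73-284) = 51227969/1369347 = 37.41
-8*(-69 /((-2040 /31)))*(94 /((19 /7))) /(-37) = 469154/59755 = 7.85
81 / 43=1.88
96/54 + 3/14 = 251/126 = 1.99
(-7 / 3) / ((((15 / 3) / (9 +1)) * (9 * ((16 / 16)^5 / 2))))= -28/27 = -1.04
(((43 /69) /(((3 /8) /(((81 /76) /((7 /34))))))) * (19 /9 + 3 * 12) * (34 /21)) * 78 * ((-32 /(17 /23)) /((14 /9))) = -21894912/19 = -1152363.79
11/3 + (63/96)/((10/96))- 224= -6421/30 = -214.03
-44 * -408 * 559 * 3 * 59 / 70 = 888112368/35 = 25374639.09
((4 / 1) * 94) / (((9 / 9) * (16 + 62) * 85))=188/3315 = 0.06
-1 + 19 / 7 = 12/7 = 1.71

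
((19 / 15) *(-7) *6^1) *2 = -532/5 = -106.40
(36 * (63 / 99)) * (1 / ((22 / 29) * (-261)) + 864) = 2394994/121 = 19793.34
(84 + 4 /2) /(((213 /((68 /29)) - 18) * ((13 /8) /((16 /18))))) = 0.65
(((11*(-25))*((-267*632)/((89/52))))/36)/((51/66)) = 49706800/51 = 974643.14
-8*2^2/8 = -4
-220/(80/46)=-253/2 = -126.50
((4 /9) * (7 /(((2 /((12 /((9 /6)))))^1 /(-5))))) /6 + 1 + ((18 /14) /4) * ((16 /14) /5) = -61499/6615 = -9.30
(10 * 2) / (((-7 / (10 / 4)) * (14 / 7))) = -25/7 = -3.57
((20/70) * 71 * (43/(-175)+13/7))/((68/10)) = 20022/4165 = 4.81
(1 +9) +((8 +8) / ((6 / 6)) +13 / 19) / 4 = 1077/76 = 14.17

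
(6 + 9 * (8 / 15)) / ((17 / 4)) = 216/85 = 2.54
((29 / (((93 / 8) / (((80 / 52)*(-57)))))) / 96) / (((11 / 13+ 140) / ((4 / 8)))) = -2755/340566 = -0.01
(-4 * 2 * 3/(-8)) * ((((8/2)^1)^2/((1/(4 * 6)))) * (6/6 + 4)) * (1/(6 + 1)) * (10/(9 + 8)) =57600/119 = 484.03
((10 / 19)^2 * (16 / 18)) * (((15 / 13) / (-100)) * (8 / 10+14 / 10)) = -0.01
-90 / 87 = -30/29 = -1.03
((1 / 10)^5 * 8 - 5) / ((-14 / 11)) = 687489/175000 = 3.93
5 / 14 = 0.36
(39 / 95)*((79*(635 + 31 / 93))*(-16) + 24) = -31318456/95 = -329667.96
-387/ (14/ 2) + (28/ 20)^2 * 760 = 50201/35 = 1434.31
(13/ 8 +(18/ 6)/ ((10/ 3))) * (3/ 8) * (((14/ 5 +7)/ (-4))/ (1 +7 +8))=-14847/102400 = -0.14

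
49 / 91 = 7/13 = 0.54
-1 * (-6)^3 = 216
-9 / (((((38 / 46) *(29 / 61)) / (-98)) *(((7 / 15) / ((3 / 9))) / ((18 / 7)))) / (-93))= -211375980/551 = -383622.47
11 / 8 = 1.38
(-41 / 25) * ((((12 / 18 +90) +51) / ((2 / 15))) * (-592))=1031560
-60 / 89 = -0.67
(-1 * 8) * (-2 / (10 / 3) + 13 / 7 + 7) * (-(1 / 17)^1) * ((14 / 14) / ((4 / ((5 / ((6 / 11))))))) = 187/21 = 8.90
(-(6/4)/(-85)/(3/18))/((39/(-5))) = -3/221 = -0.01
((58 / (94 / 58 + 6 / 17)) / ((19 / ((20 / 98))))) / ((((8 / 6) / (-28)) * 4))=-214455/129409 = -1.66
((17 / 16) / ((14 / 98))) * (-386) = -22967/8 = -2870.88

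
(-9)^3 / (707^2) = -729/499849 = 0.00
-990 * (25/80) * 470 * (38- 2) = -5234625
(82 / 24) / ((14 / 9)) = 123/56 = 2.20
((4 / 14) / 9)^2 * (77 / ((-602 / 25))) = -550/170667 = 0.00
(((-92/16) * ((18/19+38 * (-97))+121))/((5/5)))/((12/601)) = 936052091/912 = 1026372.91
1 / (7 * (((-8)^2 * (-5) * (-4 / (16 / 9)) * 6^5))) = 1/39191040 = 0.00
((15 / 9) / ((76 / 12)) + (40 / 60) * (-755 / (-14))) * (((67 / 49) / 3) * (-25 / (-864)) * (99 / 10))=26624125/5630688 = 4.73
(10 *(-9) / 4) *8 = -180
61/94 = 0.65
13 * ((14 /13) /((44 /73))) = 511/22 = 23.23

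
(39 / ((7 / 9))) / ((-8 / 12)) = -1053/14 = -75.21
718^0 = 1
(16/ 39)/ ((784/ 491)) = 491/1911 = 0.26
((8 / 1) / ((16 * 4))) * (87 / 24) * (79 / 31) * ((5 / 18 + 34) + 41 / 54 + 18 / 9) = 286375/6696 = 42.77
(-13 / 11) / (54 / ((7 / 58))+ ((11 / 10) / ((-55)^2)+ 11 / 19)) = -432250/163858883 = 0.00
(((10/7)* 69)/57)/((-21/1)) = -230/2793 = -0.08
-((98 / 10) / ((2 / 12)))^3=-203297.47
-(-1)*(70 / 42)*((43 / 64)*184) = 206.04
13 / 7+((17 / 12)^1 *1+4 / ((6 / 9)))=779/84 = 9.27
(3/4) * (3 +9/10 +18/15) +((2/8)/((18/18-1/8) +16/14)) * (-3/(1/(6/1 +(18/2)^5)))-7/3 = -297616973/13560 = -21948.15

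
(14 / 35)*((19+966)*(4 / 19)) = 1576/19 = 82.95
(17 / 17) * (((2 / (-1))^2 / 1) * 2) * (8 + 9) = 136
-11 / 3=-3.67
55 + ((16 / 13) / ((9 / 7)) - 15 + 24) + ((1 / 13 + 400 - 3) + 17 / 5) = 272279/585 = 465.43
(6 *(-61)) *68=-24888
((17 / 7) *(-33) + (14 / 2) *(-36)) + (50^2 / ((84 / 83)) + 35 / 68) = 3053935/1428 = 2138.61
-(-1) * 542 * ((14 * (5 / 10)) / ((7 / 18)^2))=175608/7 = 25086.86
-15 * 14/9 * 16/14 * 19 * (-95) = 144400/3 = 48133.33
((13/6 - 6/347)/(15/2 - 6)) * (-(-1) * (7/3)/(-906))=-31325/8488314 = 0.00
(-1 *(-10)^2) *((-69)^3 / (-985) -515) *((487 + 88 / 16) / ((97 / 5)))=44691500/97 = 460737.11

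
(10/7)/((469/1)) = 10/3283 = 0.00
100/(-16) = -25/4 = -6.25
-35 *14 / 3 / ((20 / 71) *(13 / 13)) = -3479/6 = -579.83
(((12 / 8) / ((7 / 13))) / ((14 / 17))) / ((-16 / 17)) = -11271/3136 = -3.59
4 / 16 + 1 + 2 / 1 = 3.25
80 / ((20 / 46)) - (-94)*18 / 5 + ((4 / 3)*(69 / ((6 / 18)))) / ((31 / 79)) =1225.75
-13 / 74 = -0.18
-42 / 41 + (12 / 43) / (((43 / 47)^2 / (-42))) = -48986070/3259787 = -15.03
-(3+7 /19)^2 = -4096/361 = -11.35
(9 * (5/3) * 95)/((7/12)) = 17100/7 = 2442.86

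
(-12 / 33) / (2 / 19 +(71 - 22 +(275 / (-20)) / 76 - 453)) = 1216/1351229 = 0.00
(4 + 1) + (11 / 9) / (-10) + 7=1069/90 = 11.88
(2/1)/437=2/437 = 0.00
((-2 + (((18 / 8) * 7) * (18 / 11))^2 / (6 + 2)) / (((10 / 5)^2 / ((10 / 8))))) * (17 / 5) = 5333665/61952 = 86.09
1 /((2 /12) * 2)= 3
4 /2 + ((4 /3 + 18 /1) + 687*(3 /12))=2317/12 = 193.08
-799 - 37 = -836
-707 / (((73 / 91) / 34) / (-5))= 10937290/73 = 149825.89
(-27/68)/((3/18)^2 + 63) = -243/38573 = -0.01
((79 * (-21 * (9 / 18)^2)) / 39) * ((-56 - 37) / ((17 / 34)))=51429/26 = 1978.04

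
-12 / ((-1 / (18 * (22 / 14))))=2376/7 = 339.43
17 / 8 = 2.12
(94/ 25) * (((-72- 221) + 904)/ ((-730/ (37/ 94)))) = -22607/18250 = -1.24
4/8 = 1/2 = 0.50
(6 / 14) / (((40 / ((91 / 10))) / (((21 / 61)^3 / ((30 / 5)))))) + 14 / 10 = 254339113/181584800 = 1.40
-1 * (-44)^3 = 85184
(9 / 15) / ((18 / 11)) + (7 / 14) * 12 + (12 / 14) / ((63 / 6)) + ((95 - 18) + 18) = 149129/1470 = 101.45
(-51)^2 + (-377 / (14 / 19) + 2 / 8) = 58509/28 = 2089.61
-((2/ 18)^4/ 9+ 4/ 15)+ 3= 806998/295245 = 2.73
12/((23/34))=408/23 = 17.74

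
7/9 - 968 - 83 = -9452/9 = -1050.22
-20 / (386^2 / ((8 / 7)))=-40/260743 = 0.00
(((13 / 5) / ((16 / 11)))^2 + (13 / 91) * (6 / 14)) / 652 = 1021201/204467200 = 0.00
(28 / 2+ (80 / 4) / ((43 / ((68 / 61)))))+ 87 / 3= 114149/2623 = 43.52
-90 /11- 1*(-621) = 6741/11 = 612.82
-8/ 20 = -2/5 = -0.40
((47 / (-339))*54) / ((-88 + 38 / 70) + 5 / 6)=177660/2055583 = 0.09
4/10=2/5 = 0.40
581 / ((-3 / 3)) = -581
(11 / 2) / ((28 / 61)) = 671/56 = 11.98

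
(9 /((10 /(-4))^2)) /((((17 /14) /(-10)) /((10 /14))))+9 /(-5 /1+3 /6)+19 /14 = -2169/238 = -9.11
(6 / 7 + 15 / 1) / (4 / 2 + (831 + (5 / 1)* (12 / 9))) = 333/17633 = 0.02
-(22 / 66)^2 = -1/9 = -0.11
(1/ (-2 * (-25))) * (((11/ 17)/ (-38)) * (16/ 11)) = -4/8075 = 0.00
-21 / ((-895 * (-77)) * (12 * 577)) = -1/22722260 = 0.00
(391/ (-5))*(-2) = 782/5 = 156.40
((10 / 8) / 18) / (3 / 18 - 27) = -5/1932 = 0.00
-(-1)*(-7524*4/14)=-15048/7 = -2149.71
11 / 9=1.22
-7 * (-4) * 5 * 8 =1120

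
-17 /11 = -1.55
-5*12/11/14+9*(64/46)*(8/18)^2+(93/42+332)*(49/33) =15886127/31878 = 498.34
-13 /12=-1.08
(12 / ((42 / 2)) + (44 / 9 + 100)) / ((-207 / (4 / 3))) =-26576/39123 = -0.68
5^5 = 3125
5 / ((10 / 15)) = 15/2 = 7.50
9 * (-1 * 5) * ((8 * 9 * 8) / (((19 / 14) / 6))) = -2177280/19 = -114593.68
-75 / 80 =-15/16 = -0.94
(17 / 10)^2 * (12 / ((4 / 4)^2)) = 867/25 = 34.68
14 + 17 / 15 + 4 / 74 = 8429/555 = 15.19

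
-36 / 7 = -5.14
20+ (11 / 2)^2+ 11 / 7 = 1451/28 = 51.82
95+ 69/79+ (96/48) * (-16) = 5046/79 = 63.87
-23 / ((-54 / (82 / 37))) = 943/999 = 0.94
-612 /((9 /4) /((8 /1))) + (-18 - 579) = -2773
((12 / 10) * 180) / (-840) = -9/35 = -0.26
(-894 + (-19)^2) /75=-533/75 = -7.11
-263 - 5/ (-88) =-23139/88 = -262.94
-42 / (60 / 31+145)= -1302/4555 = -0.29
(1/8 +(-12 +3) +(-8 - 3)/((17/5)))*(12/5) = -29.06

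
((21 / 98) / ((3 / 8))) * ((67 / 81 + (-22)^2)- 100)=17812/81 = 219.90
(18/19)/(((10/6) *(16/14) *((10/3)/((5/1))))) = 0.75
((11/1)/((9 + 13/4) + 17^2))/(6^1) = 22/3615 = 0.01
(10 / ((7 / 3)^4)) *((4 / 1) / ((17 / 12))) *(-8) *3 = -933120/40817 = -22.86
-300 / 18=-50/3 = -16.67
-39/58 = -0.67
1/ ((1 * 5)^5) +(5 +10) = 46876/3125 = 15.00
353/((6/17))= 1000.17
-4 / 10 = -2/5 = -0.40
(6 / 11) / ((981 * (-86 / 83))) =-83/154671 = 0.00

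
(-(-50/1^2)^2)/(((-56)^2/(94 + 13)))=-66875/784 = -85.30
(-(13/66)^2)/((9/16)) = -676/9801 = -0.07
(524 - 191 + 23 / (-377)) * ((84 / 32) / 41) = 1317939/61828 = 21.32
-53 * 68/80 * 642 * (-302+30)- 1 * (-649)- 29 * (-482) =39407191/5 = 7881438.20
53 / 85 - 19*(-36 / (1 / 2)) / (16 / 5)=72781/170 = 428.12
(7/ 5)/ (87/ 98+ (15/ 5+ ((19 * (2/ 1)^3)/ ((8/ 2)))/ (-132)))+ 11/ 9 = 422026/261945 = 1.61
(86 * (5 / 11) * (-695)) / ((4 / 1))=-149425/22 = -6792.05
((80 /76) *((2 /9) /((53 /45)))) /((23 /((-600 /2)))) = -60000/23161 = -2.59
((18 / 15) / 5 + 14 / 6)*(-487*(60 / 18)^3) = -3759640/81 = -46415.31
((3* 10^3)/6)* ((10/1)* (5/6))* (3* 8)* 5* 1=500000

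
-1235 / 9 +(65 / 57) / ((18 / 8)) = -70135/513 = -136.72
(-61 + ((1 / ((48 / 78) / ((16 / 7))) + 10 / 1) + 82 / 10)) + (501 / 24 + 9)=-2579/280 = -9.21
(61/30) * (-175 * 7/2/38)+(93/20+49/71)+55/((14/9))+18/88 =101309909/12464760 = 8.13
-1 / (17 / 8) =-8/17 = -0.47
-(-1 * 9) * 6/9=6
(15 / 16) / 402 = 5/2144 = 0.00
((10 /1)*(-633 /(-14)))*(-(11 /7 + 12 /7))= -72795/49 = -1485.61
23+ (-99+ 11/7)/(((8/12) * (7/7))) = -862/7 = -123.14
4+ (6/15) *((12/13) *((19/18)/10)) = 3938/975 = 4.04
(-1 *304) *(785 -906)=36784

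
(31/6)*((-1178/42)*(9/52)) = -18259/728 = -25.08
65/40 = 13/8 = 1.62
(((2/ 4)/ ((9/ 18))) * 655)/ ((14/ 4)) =1310/7 = 187.14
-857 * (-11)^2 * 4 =-414788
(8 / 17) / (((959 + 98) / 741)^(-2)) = 8937992/9334377 = 0.96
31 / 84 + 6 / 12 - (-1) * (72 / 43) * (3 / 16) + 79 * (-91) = -25962395/3612 = -7187.82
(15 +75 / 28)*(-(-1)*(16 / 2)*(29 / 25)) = 5742/35 = 164.06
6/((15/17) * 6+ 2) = 51/62 = 0.82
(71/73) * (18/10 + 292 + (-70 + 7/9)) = 717526/3285 = 218.42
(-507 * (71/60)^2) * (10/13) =-65533/120 = -546.11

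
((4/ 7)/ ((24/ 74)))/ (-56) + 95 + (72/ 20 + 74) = 1014703/5880 = 172.57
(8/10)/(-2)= -2/5 = -0.40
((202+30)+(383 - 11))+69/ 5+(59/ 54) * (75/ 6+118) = 760.38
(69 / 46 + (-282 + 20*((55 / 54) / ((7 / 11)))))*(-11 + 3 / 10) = 10050403/3780 = 2658.84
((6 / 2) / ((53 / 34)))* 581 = 59262/53 = 1118.15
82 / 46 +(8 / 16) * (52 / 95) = 4493/2185 = 2.06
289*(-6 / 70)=-867/35 = -24.77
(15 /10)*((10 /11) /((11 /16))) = 240/121 = 1.98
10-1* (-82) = 92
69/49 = 1.41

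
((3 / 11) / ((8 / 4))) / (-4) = -3/88 = -0.03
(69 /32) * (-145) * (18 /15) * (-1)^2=-6003/16 = -375.19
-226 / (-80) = 113/40 = 2.82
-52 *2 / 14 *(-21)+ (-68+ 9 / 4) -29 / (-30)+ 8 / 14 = 38551/420 = 91.79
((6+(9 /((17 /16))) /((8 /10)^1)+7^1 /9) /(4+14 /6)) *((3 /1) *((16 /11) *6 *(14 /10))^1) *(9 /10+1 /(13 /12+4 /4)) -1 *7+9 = 62488138/444125 = 140.70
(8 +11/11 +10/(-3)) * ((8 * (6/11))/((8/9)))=306/11 = 27.82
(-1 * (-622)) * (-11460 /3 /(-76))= 594010/19 = 31263.68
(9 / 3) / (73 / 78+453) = 234/35407 = 0.01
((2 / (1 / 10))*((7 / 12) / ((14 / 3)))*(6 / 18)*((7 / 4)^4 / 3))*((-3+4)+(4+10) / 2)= 12005/576 = 20.84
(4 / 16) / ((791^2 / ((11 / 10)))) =11/25027240 = 0.00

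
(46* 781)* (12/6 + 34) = 1293336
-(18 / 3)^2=-36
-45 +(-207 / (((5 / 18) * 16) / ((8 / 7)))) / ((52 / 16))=-27927/455 = -61.38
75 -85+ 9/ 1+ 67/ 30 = 37/30 = 1.23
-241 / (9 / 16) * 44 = -169664/9 = -18851.56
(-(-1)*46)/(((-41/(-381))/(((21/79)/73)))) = 368046/236447 = 1.56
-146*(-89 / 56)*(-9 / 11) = -58473/308 = -189.85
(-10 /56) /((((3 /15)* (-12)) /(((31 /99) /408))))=775/13571712 = 0.00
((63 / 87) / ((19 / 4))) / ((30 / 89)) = 1246/2755 = 0.45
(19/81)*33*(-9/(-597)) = 209/1791 = 0.12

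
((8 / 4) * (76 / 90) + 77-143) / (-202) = 0.32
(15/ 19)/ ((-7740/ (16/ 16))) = -1/9804 = 0.00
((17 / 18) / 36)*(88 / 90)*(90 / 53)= 187/4293 = 0.04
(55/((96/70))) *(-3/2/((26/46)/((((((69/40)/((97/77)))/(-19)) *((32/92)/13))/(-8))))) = -2045505/79735552 = -0.03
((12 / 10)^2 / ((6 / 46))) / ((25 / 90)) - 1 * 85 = -5657/125 = -45.26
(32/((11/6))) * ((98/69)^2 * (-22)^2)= 27044864/1587 = 17041.50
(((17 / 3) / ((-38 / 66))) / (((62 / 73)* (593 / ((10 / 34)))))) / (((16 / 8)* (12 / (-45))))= 60225/5588432 = 0.01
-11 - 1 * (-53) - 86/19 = 712/19 = 37.47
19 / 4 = 4.75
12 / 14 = 6/7 = 0.86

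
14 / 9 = 1.56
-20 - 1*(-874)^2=-763896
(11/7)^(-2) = 49/121 = 0.40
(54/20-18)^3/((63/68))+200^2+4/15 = 189705797/5250 = 36134.44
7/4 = 1.75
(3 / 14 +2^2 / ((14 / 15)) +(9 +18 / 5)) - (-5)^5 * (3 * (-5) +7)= -24982.90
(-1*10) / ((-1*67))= 0.15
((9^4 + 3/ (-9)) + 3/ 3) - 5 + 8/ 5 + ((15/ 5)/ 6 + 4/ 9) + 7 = 590959/90 = 6566.21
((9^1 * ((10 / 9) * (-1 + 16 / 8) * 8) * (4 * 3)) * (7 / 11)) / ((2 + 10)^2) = 140/33 = 4.24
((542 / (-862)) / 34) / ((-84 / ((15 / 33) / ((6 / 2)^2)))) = 1355/121862664 = 0.00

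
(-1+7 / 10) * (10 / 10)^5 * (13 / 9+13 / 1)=-13/3 = -4.33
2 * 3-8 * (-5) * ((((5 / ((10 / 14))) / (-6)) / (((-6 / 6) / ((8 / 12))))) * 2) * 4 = 2294/9 = 254.89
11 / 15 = 0.73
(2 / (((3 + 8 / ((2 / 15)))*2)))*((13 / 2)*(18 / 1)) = 13/7 = 1.86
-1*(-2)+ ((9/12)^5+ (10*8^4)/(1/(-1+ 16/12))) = 41949913/3072 = 13655.57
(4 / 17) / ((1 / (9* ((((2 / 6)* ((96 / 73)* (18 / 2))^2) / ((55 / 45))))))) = 80621568/996523 = 80.90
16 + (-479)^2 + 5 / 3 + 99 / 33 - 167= 229294.67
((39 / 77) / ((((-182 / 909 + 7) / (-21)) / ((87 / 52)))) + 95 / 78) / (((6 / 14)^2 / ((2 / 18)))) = -103878901/122733468 = -0.85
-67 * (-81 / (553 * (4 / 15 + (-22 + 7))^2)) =1221075/27009073 = 0.05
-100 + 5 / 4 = -395/4 = -98.75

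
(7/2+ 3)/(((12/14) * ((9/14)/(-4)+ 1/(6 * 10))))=-6370/121 = -52.64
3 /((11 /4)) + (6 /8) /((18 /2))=155/132 = 1.17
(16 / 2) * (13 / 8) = 13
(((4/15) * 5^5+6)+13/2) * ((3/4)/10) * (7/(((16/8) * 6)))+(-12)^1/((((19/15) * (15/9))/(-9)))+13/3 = 337427/3648 = 92.50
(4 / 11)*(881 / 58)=1762/319 = 5.52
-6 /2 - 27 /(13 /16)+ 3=-432/13 = -33.23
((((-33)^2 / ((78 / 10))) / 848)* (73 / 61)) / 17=132495/11431888 = 0.01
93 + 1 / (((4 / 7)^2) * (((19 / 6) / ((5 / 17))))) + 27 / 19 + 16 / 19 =246895/2584 = 95.55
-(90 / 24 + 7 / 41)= -3.92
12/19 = 0.63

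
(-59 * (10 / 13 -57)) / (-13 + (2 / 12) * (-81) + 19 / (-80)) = -3450320/27807 = -124.08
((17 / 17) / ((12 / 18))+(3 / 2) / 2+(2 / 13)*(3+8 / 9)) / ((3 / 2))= 1333/702 = 1.90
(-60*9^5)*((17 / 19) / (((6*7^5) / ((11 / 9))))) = -12269070/319333 = -38.42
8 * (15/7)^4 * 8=3240000/2401 = 1349.44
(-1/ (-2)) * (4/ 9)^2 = 8/81 = 0.10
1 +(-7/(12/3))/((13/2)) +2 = 71/26 = 2.73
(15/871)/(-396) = -5/114972 = 0.00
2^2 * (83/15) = 332/15 = 22.13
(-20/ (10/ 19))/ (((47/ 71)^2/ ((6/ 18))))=-191558/6627 = -28.91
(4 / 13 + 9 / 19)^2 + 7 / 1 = 464312/61009 = 7.61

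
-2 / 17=-0.12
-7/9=-0.78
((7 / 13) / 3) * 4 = 28/39 = 0.72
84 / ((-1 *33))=-28/11 = -2.55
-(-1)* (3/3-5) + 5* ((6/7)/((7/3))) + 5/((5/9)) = 6.84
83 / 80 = 1.04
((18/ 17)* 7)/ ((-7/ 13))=-234/17 = -13.76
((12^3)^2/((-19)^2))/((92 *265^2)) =746496/583078175 = 0.00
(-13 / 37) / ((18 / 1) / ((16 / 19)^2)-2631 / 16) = 1664/658563 = 0.00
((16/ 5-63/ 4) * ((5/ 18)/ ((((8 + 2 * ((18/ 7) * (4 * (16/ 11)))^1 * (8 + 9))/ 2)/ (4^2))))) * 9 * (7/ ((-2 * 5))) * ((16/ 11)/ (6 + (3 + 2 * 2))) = 49196/323245 = 0.15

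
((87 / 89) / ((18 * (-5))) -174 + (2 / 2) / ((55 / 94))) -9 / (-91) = -172.20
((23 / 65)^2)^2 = 279841/17850625 = 0.02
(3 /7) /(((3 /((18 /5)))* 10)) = 9/175 = 0.05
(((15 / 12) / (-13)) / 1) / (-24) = 5/1248 = 0.00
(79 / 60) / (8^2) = 79/3840 = 0.02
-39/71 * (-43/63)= 559/1491 = 0.37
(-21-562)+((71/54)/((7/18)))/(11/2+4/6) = -150855/259 = -582.45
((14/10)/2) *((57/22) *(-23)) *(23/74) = -211071/16280 = -12.97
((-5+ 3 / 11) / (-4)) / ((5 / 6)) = 78/55 = 1.42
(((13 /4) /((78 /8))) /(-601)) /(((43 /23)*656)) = -23/50859024 = 0.00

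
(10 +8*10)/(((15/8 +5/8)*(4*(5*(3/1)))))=3/5 = 0.60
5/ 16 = 0.31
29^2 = 841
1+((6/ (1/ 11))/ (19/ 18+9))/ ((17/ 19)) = 25649/3077 = 8.34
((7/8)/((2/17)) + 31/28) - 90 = -9123/112 = -81.46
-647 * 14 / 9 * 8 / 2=-36232/9 = -4025.78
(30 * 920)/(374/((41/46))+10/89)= 16785400/255261 = 65.76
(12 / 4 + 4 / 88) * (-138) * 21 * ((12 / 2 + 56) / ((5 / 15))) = -1641585.27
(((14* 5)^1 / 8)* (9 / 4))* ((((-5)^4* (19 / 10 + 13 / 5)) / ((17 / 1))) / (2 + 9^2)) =1771875/45152 = 39.24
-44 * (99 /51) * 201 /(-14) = 145926/119 = 1226.27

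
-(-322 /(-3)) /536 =-0.20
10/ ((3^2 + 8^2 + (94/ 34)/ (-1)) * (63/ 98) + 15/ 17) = 595/2739 = 0.22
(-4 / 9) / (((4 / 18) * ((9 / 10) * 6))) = -10/27 = -0.37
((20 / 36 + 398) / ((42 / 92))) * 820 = 135301640/189 = 715881.69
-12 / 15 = -4/5 = -0.80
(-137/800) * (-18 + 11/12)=5617/1920 = 2.93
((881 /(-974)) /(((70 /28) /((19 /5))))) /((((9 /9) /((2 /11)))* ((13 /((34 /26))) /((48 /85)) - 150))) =1606944/851093375 = 0.00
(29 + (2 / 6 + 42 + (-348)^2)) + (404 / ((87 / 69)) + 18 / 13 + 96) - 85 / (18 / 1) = 825098947/6786 = 121588.41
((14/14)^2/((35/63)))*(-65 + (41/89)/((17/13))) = -880308/7565 = -116.37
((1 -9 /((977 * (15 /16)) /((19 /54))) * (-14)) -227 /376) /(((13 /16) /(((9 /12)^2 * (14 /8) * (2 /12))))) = 51456391/573069120 = 0.09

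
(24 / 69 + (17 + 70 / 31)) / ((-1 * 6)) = -13979/4278 = -3.27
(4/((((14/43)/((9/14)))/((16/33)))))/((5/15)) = 6192/539 = 11.49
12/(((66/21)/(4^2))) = 672/11 = 61.09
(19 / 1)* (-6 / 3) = -38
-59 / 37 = -1.59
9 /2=4.50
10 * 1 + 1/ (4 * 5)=201/20 = 10.05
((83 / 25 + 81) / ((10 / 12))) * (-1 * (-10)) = 25296/25 = 1011.84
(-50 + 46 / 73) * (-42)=151368/73 = 2073.53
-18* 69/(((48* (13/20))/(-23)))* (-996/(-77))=11854890/1001 = 11843.05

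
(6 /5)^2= 36/25 = 1.44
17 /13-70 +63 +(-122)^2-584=185826/13 = 14294.31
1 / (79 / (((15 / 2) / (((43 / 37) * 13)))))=555/88322 = 0.01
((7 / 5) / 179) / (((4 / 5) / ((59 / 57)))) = 413/40812 = 0.01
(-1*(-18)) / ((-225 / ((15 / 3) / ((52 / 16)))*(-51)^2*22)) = -4/1859715 = 0.00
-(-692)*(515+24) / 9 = 372988/9 = 41443.11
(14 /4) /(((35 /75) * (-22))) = -15/44 = -0.34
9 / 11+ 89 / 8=1051/88 = 11.94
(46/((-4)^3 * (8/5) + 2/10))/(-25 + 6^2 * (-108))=230/1999543 = 0.00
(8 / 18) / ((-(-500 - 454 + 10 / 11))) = 11/23589 = 0.00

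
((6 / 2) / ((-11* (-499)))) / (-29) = -3/159181 = 0.00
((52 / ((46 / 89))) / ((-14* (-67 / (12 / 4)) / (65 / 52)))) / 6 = 5785/86296 = 0.07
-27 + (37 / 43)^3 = -2096036/79507 = -26.36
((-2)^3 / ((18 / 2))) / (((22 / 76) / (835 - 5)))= -252320/99 = -2548.69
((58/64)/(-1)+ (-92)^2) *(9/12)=812457/128 = 6347.32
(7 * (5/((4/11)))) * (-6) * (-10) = 5775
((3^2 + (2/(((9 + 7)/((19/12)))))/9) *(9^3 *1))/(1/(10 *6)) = 3156975/8 = 394621.88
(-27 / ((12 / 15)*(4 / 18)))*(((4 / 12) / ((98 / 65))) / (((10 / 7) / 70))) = -26325/16 = -1645.31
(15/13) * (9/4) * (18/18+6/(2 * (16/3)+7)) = 9585/2756 = 3.48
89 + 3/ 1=92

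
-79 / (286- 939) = 79/653 = 0.12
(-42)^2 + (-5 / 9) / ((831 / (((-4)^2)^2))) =1763.83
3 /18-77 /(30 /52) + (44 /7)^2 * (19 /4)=54.37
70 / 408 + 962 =196283/204 = 962.17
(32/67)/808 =4/6767 = 0.00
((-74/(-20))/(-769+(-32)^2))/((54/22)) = 407/68850 = 0.01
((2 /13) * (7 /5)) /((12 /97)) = 679/390 = 1.74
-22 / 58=-11/29 = -0.38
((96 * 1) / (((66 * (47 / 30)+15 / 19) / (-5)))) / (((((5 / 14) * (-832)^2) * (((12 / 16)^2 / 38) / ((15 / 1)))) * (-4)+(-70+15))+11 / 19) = 43320/9688021 = 0.00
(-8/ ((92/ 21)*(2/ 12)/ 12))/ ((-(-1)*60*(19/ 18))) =-4536/2185 = -2.08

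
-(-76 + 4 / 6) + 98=520/3 = 173.33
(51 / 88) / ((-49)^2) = 51/211288 = 0.00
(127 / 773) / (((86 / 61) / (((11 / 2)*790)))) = 33660715/66478 = 506.34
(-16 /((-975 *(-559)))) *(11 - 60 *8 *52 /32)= 12304/545025 = 0.02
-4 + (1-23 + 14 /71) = -1832/71 = -25.80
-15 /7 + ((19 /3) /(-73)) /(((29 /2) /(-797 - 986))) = 379013/44457 = 8.53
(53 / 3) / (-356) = -53/1068 = -0.05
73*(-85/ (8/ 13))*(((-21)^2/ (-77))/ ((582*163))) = 1693965/2782736 = 0.61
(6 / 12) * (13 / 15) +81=2443/30 = 81.43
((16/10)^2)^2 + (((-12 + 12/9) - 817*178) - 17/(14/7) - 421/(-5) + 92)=-544734049/3750 = -145262.41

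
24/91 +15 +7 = 2026/91 = 22.26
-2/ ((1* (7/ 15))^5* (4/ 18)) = -6834375/16807 = -406.64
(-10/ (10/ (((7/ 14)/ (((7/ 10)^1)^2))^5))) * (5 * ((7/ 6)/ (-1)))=781250000/121060821 = 6.45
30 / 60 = 1/2 = 0.50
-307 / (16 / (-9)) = 2763/16 = 172.69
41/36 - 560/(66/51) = -170909/396 = -431.59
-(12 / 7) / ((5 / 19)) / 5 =-228/175 = -1.30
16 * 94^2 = 141376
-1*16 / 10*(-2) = 16/5 = 3.20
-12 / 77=-0.16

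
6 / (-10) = -3/5 = -0.60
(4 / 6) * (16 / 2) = 16/3 = 5.33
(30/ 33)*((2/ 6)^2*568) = 5680/99 = 57.37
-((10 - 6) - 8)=4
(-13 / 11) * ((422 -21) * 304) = -1584752/11 = -144068.36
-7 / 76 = -0.09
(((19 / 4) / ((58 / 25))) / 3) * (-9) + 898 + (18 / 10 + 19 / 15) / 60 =46557643/52200 = 891.91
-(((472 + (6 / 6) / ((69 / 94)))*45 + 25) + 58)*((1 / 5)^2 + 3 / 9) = -13771492/1725 = -7983.47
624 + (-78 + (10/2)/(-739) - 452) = 69461/739 = 93.99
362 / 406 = 181/203 = 0.89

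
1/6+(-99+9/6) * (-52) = 30421/6 = 5070.17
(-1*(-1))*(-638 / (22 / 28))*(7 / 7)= -812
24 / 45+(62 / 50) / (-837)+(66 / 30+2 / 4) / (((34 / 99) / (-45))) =-16214063/45900 = -353.25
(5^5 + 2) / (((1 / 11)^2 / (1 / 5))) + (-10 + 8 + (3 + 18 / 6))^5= 383487/5 = 76697.40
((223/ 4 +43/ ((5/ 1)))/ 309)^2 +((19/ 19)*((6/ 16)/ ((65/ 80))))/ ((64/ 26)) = 244929/1060900 = 0.23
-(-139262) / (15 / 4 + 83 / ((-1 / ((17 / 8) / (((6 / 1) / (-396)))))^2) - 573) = 2228192/26112735 = 0.09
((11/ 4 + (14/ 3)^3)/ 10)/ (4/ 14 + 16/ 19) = 1499309/162000 = 9.25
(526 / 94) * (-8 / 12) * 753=-132026/47 = -2809.06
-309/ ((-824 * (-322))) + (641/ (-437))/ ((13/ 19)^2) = -1364555/435344 = -3.13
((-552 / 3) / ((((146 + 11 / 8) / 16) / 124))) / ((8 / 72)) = -2920448/131 = -22293.50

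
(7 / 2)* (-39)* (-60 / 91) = 90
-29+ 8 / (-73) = -2125/73 = -29.11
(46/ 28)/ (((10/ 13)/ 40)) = 598/7 = 85.43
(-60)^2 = 3600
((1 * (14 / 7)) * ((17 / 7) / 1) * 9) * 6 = 1836/7 = 262.29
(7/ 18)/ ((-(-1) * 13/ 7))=0.21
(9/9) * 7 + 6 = 13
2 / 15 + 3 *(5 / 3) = 77/15 = 5.13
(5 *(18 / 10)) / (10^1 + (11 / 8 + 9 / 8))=0.72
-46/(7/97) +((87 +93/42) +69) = -6709/14 = -479.21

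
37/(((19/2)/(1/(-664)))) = -37/6308 = -0.01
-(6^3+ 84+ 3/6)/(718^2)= -601/1031048 = 0.00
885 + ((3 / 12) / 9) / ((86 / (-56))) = 342488/387 = 884.98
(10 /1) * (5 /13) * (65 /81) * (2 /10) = 50/81 = 0.62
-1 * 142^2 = -20164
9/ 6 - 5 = -7/2 = -3.50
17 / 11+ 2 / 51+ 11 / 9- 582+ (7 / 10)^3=-578.85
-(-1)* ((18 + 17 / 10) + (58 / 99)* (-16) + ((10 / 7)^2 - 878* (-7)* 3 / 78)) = 156870281/630630 = 248.75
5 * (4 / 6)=3.33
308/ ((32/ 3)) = 231/8 = 28.88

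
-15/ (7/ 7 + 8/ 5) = -75/13 = -5.77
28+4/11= 312/11 = 28.36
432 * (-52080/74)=-11249280/37 = -304034.59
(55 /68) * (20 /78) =275/1326 = 0.21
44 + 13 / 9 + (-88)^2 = 7789.44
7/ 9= 0.78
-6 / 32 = -3/16 = -0.19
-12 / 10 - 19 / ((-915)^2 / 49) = -1005601/837225 = -1.20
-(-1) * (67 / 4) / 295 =67/1180 = 0.06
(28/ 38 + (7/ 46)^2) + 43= 1759327/40204 = 43.76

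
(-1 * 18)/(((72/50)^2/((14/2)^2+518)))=-39375/8 = -4921.88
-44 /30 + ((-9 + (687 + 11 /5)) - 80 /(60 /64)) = 593.40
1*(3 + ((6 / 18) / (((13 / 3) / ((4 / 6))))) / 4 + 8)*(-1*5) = -4295/78 = -55.06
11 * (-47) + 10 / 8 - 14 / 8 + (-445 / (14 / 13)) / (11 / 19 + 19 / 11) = -4701155/6748 = -696.67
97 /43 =2.26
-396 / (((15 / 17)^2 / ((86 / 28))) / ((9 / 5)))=-2460546/875 = -2812.05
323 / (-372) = -323/372 = -0.87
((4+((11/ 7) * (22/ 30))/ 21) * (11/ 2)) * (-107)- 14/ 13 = -136867981/57330 = -2387.37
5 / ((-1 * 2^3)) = -5/8 = -0.62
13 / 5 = 2.60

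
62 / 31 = 2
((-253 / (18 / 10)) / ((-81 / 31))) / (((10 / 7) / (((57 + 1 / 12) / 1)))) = 37607185/17496 = 2149.47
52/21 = 2.48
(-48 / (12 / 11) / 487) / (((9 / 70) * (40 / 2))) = -154/4383 = -0.04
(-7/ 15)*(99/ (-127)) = 231/635 = 0.36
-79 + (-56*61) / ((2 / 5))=-8619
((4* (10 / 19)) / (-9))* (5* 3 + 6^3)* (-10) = 30800/57 = 540.35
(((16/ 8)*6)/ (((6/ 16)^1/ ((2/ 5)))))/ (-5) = -64/25 = -2.56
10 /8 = 5/4 = 1.25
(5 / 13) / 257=5/3341 = 0.00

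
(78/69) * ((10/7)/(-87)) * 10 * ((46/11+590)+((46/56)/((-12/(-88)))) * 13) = -403898300/3235617 = -124.83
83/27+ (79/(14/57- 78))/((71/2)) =12937307/4248072 = 3.05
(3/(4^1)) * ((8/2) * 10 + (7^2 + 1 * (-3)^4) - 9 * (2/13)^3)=127.48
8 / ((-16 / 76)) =-38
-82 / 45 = -1.82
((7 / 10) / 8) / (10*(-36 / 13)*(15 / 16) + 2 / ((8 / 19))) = -91/22060 = 0.00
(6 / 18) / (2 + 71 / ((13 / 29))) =13/6255 = 0.00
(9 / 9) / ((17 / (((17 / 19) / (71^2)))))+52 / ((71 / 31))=2174589/95779 = 22.70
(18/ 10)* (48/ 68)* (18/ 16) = 243/170 = 1.43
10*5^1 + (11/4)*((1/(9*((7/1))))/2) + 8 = 29243/504 = 58.02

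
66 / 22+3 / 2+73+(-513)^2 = 526493/2 = 263246.50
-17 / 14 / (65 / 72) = -1.35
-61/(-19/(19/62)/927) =56547/62 = 912.05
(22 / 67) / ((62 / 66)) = 726/2077 = 0.35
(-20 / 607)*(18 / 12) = -0.05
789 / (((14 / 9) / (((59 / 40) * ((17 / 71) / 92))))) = 7122303/3657920 = 1.95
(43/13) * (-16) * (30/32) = -645/13 = -49.62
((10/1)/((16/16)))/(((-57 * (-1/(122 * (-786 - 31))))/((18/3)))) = -104920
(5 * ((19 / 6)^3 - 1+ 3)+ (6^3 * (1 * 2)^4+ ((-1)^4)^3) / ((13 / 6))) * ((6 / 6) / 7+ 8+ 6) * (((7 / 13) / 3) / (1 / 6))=54496057/2028 = 26871.82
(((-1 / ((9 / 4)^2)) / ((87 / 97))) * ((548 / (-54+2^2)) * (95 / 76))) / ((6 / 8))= 425248/105705 = 4.02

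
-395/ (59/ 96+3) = -37920/347 = -109.28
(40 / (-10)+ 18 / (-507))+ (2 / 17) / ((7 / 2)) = -80482/20111 = -4.00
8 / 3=2.67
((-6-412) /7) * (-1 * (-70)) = -4180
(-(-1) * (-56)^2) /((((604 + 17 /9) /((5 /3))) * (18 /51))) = 19040/779 = 24.44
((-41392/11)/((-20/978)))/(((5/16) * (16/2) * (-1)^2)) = 20240688/275 = 73602.50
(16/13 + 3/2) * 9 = 639/26 = 24.58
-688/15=-45.87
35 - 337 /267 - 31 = 731/267 = 2.74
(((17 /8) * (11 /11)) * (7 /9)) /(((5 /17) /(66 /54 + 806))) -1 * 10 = 4526.14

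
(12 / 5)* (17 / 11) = 204/55 = 3.71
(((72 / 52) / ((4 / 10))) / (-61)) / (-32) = 45/25376 = 0.00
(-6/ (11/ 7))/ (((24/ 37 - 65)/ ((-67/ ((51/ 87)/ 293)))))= -884690646/445247 = -1986.97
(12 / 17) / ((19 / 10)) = 0.37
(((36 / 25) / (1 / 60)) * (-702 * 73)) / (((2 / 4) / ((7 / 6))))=-51655968/5 = -10331193.60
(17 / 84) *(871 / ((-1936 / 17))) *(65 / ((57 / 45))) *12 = -245426025/257488 = -953.16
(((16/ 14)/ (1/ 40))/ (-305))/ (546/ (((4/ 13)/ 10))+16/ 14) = -64/7577603 = 0.00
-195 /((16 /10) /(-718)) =350025/4 = 87506.25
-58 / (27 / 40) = -2320/27 = -85.93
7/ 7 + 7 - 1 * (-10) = 18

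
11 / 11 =1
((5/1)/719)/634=5/455846 = 0.00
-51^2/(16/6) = -7803/8 = -975.38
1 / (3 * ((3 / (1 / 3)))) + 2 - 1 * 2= 1/27 = 0.04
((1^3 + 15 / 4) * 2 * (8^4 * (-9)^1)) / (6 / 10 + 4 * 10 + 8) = -194560/27 = -7205.93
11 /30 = 0.37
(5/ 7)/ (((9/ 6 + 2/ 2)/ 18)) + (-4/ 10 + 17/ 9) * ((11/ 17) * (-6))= -0.64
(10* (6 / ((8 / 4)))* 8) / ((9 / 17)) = 1360/3 = 453.33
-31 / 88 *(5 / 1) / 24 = -155/2112 = -0.07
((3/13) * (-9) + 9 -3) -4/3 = 101/39 = 2.59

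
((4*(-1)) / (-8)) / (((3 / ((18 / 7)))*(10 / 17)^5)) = 4259571/700000 = 6.09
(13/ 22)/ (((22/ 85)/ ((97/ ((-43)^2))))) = 107185/894916 = 0.12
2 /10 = 1/5 = 0.20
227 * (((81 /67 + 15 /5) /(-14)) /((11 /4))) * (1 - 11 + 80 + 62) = -1536336/469 = -3275.77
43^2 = 1849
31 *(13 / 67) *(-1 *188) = -75764/67 = -1130.81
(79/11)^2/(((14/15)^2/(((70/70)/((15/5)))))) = 468075/23716 = 19.74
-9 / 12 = -0.75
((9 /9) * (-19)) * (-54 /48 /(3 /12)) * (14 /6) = 399/2 = 199.50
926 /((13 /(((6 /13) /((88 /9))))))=12501/3718 = 3.36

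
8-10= -2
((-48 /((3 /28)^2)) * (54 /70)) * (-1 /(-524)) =-4032/655 = -6.16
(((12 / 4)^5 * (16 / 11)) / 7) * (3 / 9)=1296/77 = 16.83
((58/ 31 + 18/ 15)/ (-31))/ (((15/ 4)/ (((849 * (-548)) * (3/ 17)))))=52108224/24025 = 2168.92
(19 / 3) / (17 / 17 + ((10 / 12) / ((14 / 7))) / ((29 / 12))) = 551/102 = 5.40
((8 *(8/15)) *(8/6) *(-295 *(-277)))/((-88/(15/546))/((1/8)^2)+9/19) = -2.27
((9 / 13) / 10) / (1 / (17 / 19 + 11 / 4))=2493/9880 = 0.25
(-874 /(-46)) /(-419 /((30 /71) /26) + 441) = -285/380122 = 0.00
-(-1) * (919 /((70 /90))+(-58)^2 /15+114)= 159583/105 = 1519.84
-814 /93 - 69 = -7231/93 = -77.75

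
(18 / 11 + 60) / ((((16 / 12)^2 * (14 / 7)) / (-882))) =-1345491/88 = -15289.67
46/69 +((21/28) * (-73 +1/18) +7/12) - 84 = -3299/24 = -137.46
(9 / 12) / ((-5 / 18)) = -27/10 = -2.70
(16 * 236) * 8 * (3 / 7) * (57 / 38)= 135936/7 = 19419.43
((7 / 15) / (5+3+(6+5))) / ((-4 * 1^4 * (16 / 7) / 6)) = -49/3040 = -0.02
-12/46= -6/23 = -0.26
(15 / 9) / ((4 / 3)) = 5/4 = 1.25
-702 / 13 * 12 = -648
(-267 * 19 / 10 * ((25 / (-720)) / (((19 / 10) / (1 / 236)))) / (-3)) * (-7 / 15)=0.01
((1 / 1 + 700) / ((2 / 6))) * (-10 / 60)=-701/2 = -350.50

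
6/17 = 0.35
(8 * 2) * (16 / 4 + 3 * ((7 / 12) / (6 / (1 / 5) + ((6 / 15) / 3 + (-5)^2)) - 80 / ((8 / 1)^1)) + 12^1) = -184828/827 = -223.49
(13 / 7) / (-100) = -0.02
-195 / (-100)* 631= 24609/20 = 1230.45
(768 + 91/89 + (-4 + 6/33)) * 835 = 625527725/979 = 638945.58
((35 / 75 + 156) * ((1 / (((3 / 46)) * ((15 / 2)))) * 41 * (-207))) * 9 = -610848996/25 = -24433959.84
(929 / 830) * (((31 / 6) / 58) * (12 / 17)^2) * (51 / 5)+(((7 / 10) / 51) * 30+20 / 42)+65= 66.39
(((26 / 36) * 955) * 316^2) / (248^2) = 77482015/69192 = 1119.81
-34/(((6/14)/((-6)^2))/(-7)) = 19992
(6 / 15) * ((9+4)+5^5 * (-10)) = -62474/5 = -12494.80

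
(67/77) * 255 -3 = 16854/77 = 218.88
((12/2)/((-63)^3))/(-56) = 1/2333772 = 0.00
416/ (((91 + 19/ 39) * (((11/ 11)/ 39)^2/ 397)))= 612290718/223 = 2745698.29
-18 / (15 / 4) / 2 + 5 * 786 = 19638/5 = 3927.60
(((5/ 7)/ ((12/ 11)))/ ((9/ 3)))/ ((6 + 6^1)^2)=55/36288 = 0.00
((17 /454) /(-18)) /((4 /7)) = -119/32688 = 0.00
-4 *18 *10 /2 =-360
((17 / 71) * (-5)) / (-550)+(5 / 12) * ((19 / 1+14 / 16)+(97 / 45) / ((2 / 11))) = 44614159/3373920 = 13.22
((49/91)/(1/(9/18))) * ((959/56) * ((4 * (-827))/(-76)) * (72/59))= 7137837/29146 = 244.90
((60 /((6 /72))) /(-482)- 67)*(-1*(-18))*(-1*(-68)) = -20204568/241 = -83836.38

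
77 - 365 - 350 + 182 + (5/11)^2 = -55151/121 = -455.79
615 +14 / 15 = 9239/15 = 615.93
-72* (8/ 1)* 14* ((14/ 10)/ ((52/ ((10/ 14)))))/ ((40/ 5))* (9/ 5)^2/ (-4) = 5103/325 = 15.70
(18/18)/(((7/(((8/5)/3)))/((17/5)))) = 136/525 = 0.26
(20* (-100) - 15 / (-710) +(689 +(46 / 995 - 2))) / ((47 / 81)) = -319698819/141290 = -2262.71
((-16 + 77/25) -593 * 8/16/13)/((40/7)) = -162561/26000 = -6.25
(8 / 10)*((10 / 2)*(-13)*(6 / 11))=-312/11 = -28.36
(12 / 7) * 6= 72/7 = 10.29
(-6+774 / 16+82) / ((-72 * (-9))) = 995/5184 = 0.19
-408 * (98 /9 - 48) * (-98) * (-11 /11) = 4451552/3 = 1483850.67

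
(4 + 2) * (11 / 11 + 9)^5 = 600000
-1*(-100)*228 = 22800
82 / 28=41/14 = 2.93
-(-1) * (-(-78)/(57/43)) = 1118/19 = 58.84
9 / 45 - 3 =-14/5 = -2.80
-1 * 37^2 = -1369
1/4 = 0.25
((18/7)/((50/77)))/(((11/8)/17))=1224/25 = 48.96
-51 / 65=-0.78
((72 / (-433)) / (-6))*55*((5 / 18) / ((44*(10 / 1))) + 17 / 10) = 13469/5196 = 2.59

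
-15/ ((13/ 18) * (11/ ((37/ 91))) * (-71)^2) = -9990/65598533 = 0.00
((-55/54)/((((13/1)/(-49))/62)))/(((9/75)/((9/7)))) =298375/117 = 2550.21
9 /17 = 0.53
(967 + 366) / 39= 1333/39 = 34.18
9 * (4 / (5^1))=7.20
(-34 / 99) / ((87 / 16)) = -544/8613 = -0.06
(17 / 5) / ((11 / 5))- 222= -2425/11 = -220.45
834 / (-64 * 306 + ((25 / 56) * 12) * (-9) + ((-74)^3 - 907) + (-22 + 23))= -11676/5960671 = 0.00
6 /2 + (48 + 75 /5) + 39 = 105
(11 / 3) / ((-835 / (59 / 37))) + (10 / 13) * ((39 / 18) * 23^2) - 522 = 33335056/92685 = 359.66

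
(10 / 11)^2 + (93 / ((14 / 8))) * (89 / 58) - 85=-64521/24563 = -2.63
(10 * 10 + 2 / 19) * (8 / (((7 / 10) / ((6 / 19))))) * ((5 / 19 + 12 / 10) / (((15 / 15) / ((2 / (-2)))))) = -25380288/48013 = -528.61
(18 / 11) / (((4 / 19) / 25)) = 4275/22 = 194.32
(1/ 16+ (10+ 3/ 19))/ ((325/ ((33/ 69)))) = 0.02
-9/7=-1.29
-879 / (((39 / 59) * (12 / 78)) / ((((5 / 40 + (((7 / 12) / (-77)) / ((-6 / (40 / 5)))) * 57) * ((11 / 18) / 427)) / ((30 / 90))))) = -3198095/122976 = -26.01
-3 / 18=-1/6 = -0.17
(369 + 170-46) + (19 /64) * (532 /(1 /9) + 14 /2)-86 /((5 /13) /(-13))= 1543461/320 = 4823.32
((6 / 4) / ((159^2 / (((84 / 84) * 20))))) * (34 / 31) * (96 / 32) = 340/87079 = 0.00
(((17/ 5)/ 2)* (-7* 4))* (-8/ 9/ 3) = 1904/135 = 14.10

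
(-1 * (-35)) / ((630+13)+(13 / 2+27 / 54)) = 0.05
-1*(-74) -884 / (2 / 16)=-6998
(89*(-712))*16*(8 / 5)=-8111104/5 = -1622220.80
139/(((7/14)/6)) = 1668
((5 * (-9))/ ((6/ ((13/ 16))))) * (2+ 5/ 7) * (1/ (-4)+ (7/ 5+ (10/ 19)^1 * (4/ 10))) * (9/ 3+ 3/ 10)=-74.26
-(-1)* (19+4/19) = 365/19 = 19.21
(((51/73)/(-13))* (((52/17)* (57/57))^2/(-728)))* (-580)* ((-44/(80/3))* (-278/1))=-183.75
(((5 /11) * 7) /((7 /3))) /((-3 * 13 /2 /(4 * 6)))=-240/143 = -1.68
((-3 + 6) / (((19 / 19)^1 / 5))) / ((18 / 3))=5/2 = 2.50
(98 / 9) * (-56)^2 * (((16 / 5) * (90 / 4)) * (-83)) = -204065792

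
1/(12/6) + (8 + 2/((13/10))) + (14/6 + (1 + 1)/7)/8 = 22639/2184 = 10.37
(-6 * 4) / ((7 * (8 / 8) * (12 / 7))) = -2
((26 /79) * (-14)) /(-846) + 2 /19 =70292/634923 = 0.11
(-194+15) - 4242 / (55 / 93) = -404351/55 = -7351.84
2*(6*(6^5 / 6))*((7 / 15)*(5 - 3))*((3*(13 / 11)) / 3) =943488/55 = 17154.33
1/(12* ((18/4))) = 1/54 = 0.02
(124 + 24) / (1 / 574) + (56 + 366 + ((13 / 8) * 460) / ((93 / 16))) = 7951742/93 = 85502.60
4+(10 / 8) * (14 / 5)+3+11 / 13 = 295/26 = 11.35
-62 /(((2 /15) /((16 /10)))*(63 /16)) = -3968/21 = -188.95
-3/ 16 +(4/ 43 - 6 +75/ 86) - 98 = -71017/688 = -103.22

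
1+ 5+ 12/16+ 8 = 59/4 = 14.75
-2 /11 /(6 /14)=-0.42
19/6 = 3.17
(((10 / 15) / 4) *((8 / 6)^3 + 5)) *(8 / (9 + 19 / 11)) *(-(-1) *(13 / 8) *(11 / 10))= 313027/191160 = 1.64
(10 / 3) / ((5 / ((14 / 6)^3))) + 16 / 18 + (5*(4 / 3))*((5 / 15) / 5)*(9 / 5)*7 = 6058/405 = 14.96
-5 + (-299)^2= 89396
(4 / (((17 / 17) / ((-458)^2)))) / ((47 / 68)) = 57055808/47 = 1213953.36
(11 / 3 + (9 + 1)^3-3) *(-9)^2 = 81054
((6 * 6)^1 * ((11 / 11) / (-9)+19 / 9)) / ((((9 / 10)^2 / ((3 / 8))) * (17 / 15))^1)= 500/17 = 29.41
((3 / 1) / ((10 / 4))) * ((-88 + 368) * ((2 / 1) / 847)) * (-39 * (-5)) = 18720/121 = 154.71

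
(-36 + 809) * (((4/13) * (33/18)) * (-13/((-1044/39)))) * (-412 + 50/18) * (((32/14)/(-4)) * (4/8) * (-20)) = -280769060/567 = -495183.53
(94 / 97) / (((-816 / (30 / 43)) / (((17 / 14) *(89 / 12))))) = -20915/2802912 = -0.01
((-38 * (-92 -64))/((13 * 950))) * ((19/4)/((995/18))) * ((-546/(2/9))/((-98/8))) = 1440504/174125 = 8.27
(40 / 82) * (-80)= -1600/41 = -39.02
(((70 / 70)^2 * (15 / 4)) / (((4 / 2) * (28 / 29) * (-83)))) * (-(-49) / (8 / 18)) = -27405/10624 = -2.58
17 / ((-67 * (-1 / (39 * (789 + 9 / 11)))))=5760144/737 = 7815.66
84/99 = 28/33 = 0.85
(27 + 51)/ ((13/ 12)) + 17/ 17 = 73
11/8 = 1.38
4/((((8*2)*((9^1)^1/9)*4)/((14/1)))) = 7/8 = 0.88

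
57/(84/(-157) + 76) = 8949/11848 = 0.76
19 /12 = 1.58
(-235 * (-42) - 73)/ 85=9797/85 = 115.26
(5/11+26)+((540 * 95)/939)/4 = 138108/3443 = 40.11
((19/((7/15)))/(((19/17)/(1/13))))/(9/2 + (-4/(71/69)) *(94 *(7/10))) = -60350/5411861 = -0.01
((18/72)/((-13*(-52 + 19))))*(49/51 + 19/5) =607/218790 = 0.00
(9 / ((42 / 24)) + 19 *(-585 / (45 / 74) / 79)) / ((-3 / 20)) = 2502040/1659 = 1508.16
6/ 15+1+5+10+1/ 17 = 1399/85 = 16.46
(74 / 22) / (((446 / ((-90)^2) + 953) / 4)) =599400/42458603 = 0.01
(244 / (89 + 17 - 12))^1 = 122/47 = 2.60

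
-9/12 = -0.75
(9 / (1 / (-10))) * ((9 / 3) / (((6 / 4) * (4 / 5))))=-225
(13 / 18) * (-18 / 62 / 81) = -13/5022 = 0.00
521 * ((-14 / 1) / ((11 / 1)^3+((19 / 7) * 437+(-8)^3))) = -25529/7018 = -3.64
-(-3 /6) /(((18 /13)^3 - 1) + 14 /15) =32955/170566 = 0.19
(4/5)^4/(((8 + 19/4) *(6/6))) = 1024/31875 = 0.03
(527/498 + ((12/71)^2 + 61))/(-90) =-155863817/225937620 = -0.69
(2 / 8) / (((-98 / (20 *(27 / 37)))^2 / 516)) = 9404100/3286969 = 2.86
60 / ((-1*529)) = -60/529 = -0.11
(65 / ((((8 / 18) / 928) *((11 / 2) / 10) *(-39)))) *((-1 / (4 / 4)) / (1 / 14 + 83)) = 974400/12793 = 76.17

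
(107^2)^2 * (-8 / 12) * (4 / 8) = -131079601/3 = -43693200.33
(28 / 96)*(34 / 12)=119/144 = 0.83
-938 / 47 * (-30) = 28140/47 = 598.72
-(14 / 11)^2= -196/121 = -1.62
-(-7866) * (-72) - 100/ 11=-6229972/11 = -566361.09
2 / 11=0.18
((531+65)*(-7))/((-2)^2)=-1043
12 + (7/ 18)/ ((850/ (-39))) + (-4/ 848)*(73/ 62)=200711099/16758600 = 11.98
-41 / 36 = -1.14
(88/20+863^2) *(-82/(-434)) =21811221/155 = 140717.55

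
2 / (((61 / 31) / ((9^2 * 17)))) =85374/61 = 1399.57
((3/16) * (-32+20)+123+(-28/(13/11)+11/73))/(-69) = -123001/87308 = -1.41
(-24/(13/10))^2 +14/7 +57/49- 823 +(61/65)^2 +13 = -96293046/207025 = -465.13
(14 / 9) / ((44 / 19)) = 133/198 = 0.67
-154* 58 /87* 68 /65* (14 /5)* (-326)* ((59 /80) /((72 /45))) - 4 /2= 88116671/1950 = 45188.04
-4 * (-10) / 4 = 10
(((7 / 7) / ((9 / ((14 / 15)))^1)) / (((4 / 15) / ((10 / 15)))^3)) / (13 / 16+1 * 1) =700/783 = 0.89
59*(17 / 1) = 1003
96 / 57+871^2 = 14414211/19 = 758642.68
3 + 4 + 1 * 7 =14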